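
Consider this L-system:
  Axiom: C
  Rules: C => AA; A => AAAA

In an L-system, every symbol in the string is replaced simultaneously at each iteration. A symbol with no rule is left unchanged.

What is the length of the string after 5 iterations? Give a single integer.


Step 0: length = 1
Step 1: length = 2
Step 2: length = 8
Step 3: length = 32
Step 4: length = 128
Step 5: length = 512

Answer: 512


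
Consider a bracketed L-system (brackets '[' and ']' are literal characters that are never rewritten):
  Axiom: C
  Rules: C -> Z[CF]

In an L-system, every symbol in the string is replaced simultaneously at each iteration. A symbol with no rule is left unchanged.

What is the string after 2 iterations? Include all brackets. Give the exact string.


Answer: Z[Z[CF]F]

Derivation:
Step 0: C
Step 1: Z[CF]
Step 2: Z[Z[CF]F]


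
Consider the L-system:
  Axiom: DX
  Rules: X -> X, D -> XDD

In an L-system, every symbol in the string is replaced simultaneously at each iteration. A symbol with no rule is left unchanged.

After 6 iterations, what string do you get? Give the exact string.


Answer: XXXXXXDDXDDXXDDXDDXXXDDXDDXXDDXDDXXXXDDXDDXXDDXDDXXXDDXDDXXDDXDDXXXXXDDXDDXXDDXDDXXXDDXDDXXDDXDDXXXXDDXDDXXDDXDDXXXDDXDDXXDDXDDX

Derivation:
Step 0: DX
Step 1: XDDX
Step 2: XXDDXDDX
Step 3: XXXDDXDDXXDDXDDX
Step 4: XXXXDDXDDXXDDXDDXXXDDXDDXXDDXDDX
Step 5: XXXXXDDXDDXXDDXDDXXXDDXDDXXDDXDDXXXXDDXDDXXDDXDDXXXDDXDDXXDDXDDX
Step 6: XXXXXXDDXDDXXDDXDDXXXDDXDDXXDDXDDXXXXDDXDDXXDDXDDXXXDDXDDXXDDXDDXXXXXDDXDDXXDDXDDXXXDDXDDXXDDXDDXXXXDDXDDXXDDXDDXXXDDXDDXXDDXDDX


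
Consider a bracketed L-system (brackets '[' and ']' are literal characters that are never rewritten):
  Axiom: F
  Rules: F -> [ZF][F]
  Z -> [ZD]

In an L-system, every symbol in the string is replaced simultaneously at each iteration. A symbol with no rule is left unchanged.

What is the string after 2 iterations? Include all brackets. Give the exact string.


Step 0: F
Step 1: [ZF][F]
Step 2: [[ZD][ZF][F]][[ZF][F]]

Answer: [[ZD][ZF][F]][[ZF][F]]


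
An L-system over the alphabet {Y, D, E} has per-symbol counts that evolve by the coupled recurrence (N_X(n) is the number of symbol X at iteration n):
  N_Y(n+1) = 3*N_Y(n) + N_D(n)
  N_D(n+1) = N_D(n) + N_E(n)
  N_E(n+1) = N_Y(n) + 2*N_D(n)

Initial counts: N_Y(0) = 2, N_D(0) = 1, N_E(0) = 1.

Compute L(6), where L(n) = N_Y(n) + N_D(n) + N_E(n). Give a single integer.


Step 0: N_Y=2, N_D=1, N_E=1, L=4
Step 1: N_Y=7, N_D=2, N_E=4, L=13
Step 2: N_Y=23, N_D=6, N_E=11, L=40
Step 3: N_Y=75, N_D=17, N_E=35, L=127
Step 4: N_Y=242, N_D=52, N_E=109, L=403
Step 5: N_Y=778, N_D=161, N_E=346, L=1285
Step 6: N_Y=2495, N_D=507, N_E=1100, L=4102

Answer: 4102


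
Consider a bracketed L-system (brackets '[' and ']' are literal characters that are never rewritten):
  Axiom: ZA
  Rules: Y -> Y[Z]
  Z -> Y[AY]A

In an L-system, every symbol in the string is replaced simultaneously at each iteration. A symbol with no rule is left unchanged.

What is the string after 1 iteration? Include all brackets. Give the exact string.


Answer: Y[AY]AA

Derivation:
Step 0: ZA
Step 1: Y[AY]AA


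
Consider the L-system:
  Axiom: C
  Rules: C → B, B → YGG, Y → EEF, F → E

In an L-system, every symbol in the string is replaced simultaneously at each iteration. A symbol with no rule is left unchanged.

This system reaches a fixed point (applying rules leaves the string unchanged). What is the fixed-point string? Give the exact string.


Answer: EEEGG

Derivation:
Step 0: C
Step 1: B
Step 2: YGG
Step 3: EEFGG
Step 4: EEEGG
Step 5: EEEGG  (unchanged — fixed point at step 4)


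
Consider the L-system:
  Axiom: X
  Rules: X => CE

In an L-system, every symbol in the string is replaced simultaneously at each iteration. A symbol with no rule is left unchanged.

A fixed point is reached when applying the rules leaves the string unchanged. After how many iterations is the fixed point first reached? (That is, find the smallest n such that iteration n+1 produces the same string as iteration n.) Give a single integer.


Answer: 1

Derivation:
Step 0: X
Step 1: CE
Step 2: CE  (unchanged — fixed point at step 1)


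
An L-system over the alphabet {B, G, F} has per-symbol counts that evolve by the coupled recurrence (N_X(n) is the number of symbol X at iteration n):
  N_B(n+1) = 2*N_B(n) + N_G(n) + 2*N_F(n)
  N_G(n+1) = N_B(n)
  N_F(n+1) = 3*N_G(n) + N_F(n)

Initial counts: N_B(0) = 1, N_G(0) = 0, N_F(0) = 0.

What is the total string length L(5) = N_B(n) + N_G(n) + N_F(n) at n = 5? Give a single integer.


Answer: 321

Derivation:
Step 0: N_B=1, N_G=0, N_F=0, L=1
Step 1: N_B=2, N_G=1, N_F=0, L=3
Step 2: N_B=5, N_G=2, N_F=3, L=10
Step 3: N_B=18, N_G=5, N_F=9, L=32
Step 4: N_B=59, N_G=18, N_F=24, L=101
Step 5: N_B=184, N_G=59, N_F=78, L=321


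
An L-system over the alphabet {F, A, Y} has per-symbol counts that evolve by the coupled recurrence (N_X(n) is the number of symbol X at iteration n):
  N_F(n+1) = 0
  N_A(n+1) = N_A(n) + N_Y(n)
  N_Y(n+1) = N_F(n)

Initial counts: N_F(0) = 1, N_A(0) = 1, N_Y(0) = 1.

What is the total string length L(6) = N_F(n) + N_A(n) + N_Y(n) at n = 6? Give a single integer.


Step 0: N_F=1, N_A=1, N_Y=1, L=3
Step 1: N_F=0, N_A=2, N_Y=1, L=3
Step 2: N_F=0, N_A=3, N_Y=0, L=3
Step 3: N_F=0, N_A=3, N_Y=0, L=3
Step 4: N_F=0, N_A=3, N_Y=0, L=3
Step 5: N_F=0, N_A=3, N_Y=0, L=3
Step 6: N_F=0, N_A=3, N_Y=0, L=3

Answer: 3


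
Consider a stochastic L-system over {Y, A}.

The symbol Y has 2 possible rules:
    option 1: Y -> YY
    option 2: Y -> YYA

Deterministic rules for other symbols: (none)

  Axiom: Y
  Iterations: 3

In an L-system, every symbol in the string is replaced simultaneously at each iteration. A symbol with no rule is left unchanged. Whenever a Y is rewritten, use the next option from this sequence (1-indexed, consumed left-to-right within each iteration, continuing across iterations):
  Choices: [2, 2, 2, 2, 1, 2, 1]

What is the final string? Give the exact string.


Step 0: Y
Step 1: YYA  (used choices [2])
Step 2: YYAYYAA  (used choices [2, 2])
Step 3: YYAYYAYYAYYAA  (used choices [2, 1, 2, 1])

Answer: YYAYYAYYAYYAA


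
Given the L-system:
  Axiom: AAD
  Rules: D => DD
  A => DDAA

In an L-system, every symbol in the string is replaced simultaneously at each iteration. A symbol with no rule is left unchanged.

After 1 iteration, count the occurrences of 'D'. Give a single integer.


Answer: 6

Derivation:
Step 0: AAD  (1 'D')
Step 1: DDAADDAADD  (6 'D')


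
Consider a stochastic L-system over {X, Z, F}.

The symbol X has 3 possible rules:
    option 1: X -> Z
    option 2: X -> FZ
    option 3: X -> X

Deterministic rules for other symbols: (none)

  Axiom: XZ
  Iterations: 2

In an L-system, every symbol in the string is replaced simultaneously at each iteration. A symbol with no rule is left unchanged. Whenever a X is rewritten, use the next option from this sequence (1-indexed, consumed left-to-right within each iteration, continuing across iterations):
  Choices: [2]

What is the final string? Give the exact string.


Step 0: XZ
Step 1: FZZ  (used choices [2])
Step 2: FZZ  (used choices [])

Answer: FZZ


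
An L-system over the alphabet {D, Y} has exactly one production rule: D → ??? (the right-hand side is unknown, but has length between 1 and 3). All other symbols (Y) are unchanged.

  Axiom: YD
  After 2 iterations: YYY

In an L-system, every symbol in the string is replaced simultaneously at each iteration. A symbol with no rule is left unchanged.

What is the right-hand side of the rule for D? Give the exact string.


Answer: YY

Derivation:
Trying D → YY:
  Step 0: YD
  Step 1: YYY
  Step 2: YYY
Matches the given result.


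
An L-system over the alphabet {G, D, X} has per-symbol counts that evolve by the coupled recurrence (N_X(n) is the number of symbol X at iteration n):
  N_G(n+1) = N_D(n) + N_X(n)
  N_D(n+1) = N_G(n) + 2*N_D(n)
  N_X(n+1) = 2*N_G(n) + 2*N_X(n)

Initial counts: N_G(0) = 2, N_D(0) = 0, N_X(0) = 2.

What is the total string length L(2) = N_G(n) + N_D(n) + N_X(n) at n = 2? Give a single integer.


Step 0: N_G=2, N_D=0, N_X=2, L=4
Step 1: N_G=2, N_D=2, N_X=8, L=12
Step 2: N_G=10, N_D=6, N_X=20, L=36

Answer: 36


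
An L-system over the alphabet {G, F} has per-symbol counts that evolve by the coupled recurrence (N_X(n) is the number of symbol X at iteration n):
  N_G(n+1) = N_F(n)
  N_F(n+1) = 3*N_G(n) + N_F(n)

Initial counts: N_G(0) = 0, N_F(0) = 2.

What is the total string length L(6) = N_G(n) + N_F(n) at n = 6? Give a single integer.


Step 0: N_G=0, N_F=2, L=2
Step 1: N_G=2, N_F=2, L=4
Step 2: N_G=2, N_F=8, L=10
Step 3: N_G=8, N_F=14, L=22
Step 4: N_G=14, N_F=38, L=52
Step 5: N_G=38, N_F=80, L=118
Step 6: N_G=80, N_F=194, L=274

Answer: 274


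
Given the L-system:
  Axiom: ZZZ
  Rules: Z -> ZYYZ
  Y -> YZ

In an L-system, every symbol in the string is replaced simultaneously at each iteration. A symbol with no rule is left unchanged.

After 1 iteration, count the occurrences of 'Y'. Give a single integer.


Answer: 6

Derivation:
Step 0: ZZZ  (0 'Y')
Step 1: ZYYZZYYZZYYZ  (6 'Y')


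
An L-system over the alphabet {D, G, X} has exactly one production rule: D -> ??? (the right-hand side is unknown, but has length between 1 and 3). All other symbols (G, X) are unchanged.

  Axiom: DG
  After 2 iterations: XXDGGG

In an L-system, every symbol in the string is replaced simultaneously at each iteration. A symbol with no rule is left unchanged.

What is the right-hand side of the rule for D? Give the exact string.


Trying D -> XDG:
  Step 0: DG
  Step 1: XDGG
  Step 2: XXDGGG
Matches the given result.

Answer: XDG


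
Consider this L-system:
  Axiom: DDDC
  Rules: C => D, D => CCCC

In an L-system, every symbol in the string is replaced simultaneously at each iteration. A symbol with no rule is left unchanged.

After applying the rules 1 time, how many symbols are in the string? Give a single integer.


Answer: 13

Derivation:
Step 0: length = 4
Step 1: length = 13


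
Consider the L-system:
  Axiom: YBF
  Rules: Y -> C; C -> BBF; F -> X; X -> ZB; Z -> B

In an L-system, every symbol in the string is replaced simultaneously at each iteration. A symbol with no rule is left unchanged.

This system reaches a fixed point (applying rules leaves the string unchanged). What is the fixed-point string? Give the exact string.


Step 0: YBF
Step 1: CBX
Step 2: BBFBZB
Step 3: BBXBBB
Step 4: BBZBBBB
Step 5: BBBBBBB
Step 6: BBBBBBB  (unchanged — fixed point at step 5)

Answer: BBBBBBB


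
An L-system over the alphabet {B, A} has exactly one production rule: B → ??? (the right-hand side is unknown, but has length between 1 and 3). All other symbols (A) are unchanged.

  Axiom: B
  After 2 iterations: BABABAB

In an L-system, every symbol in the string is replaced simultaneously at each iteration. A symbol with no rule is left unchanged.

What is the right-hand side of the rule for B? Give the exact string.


Answer: BAB

Derivation:
Trying B → BAB:
  Step 0: B
  Step 1: BAB
  Step 2: BABABAB
Matches the given result.


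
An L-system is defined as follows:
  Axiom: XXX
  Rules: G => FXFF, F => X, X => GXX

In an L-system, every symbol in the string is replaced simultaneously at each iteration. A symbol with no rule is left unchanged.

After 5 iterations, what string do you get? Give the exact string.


Step 0: XXX
Step 1: GXXGXXGXX
Step 2: FXFFGXXGXXFXFFGXXGXXFXFFGXXGXX
Step 3: XGXXXXFXFFGXXGXXFXFFGXXGXXXGXXXXFXFFGXXGXXFXFFGXXGXXXGXXXXFXFFGXXGXXFXFFGXXGXX
Step 4: GXXFXFFGXXGXXGXXGXXXGXXXXFXFFGXXGXXFXFFGXXGXXXGXXXXFXFFGXXGXXFXFFGXXGXXGXXFXFFGXXGXXGXXGXXXGXXXXFXFFGXXGXXFXFFGXXGXXXGXXXXFXFFGXXGXXFXFFGXXGXXGXXFXFFGXXGXXGXXGXXXGXXXXFXFFGXXGXXFXFFGXXGXXXGXXXXFXFFGXXGXXFXFFGXXGXX
Step 5: FXFFGXXGXXXGXXXXFXFFGXXGXXFXFFGXXGXXFXFFGXXGXXFXFFGXXGXXGXXFXFFGXXGXXGXXGXXXGXXXXFXFFGXXGXXFXFFGXXGXXXGXXXXFXFFGXXGXXFXFFGXXGXXGXXFXFFGXXGXXGXXGXXXGXXXXFXFFGXXGXXFXFFGXXGXXXGXXXXFXFFGXXGXXFXFFGXXGXXFXFFGXXGXXXGXXXXFXFFGXXGXXFXFFGXXGXXFXFFGXXGXXFXFFGXXGXXGXXFXFFGXXGXXGXXGXXXGXXXXFXFFGXXGXXFXFFGXXGXXXGXXXXFXFFGXXGXXFXFFGXXGXXGXXFXFFGXXGXXGXXGXXXGXXXXFXFFGXXGXXFXFFGXXGXXXGXXXXFXFFGXXGXXFXFFGXXGXXFXFFGXXGXXXGXXXXFXFFGXXGXXFXFFGXXGXXFXFFGXXGXXFXFFGXXGXXGXXFXFFGXXGXXGXXGXXXGXXXXFXFFGXXGXXFXFFGXXGXXXGXXXXFXFFGXXGXXFXFFGXXGXXGXXFXFFGXXGXXGXXGXXXGXXXXFXFFGXXGXXFXFFGXXGXXXGXXXXFXFFGXXGXXFXFFGXXGXX

Answer: FXFFGXXGXXXGXXXXFXFFGXXGXXFXFFGXXGXXFXFFGXXGXXFXFFGXXGXXGXXFXFFGXXGXXGXXGXXXGXXXXFXFFGXXGXXFXFFGXXGXXXGXXXXFXFFGXXGXXFXFFGXXGXXGXXFXFFGXXGXXGXXGXXXGXXXXFXFFGXXGXXFXFFGXXGXXXGXXXXFXFFGXXGXXFXFFGXXGXXFXFFGXXGXXXGXXXXFXFFGXXGXXFXFFGXXGXXFXFFGXXGXXFXFFGXXGXXGXXFXFFGXXGXXGXXGXXXGXXXXFXFFGXXGXXFXFFGXXGXXXGXXXXFXFFGXXGXXFXFFGXXGXXGXXFXFFGXXGXXGXXGXXXGXXXXFXFFGXXGXXFXFFGXXGXXXGXXXXFXFFGXXGXXFXFFGXXGXXFXFFGXXGXXXGXXXXFXFFGXXGXXFXFFGXXGXXFXFFGXXGXXFXFFGXXGXXGXXFXFFGXXGXXGXXGXXXGXXXXFXFFGXXGXXFXFFGXXGXXXGXXXXFXFFGXXGXXFXFFGXXGXXGXXFXFFGXXGXXGXXGXXXGXXXXFXFFGXXGXXFXFFGXXGXXXGXXXXFXFFGXXGXXFXFFGXXGXX


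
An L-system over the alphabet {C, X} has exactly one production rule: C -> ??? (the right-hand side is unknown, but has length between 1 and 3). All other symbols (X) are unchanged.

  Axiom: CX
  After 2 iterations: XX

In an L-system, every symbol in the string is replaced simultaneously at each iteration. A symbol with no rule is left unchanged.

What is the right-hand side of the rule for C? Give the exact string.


Answer: X

Derivation:
Trying C -> X:
  Step 0: CX
  Step 1: XX
  Step 2: XX
Matches the given result.


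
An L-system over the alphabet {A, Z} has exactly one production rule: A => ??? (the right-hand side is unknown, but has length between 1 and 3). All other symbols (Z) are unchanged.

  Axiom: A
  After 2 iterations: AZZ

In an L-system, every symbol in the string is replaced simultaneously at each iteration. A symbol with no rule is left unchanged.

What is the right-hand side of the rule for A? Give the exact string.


Answer: AZ

Derivation:
Trying A => AZ:
  Step 0: A
  Step 1: AZ
  Step 2: AZZ
Matches the given result.


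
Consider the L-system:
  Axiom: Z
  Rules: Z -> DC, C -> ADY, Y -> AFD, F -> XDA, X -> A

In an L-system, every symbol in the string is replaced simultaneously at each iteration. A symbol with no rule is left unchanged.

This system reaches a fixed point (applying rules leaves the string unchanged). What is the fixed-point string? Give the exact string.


Answer: DADAADAD

Derivation:
Step 0: Z
Step 1: DC
Step 2: DADY
Step 3: DADAFD
Step 4: DADAXDAD
Step 5: DADAADAD
Step 6: DADAADAD  (unchanged — fixed point at step 5)


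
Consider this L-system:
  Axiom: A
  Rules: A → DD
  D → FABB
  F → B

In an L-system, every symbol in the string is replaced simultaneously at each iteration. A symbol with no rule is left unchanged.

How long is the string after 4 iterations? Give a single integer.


Step 0: length = 1
Step 1: length = 2
Step 2: length = 8
Step 3: length = 10
Step 4: length = 22

Answer: 22


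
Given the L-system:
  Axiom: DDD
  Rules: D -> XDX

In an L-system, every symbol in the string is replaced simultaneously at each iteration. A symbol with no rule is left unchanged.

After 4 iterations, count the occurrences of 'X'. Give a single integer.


Step 0: DDD  (0 'X')
Step 1: XDXXDXXDX  (6 'X')
Step 2: XXDXXXXDXXXXDXX  (12 'X')
Step 3: XXXDXXXXXXDXXXXXXDXXX  (18 'X')
Step 4: XXXXDXXXXXXXXDXXXXXXXXDXXXX  (24 'X')

Answer: 24


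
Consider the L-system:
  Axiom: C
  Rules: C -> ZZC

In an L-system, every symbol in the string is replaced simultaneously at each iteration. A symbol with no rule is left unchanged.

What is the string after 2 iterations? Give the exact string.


Step 0: C
Step 1: ZZC
Step 2: ZZZZC

Answer: ZZZZC


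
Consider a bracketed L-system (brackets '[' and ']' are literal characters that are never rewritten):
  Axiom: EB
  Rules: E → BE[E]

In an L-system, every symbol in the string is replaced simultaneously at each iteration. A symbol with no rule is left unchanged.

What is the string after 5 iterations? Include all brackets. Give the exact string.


Answer: BBBBBE[E][BE[E]][BBE[E][BE[E]]][BBBE[E][BE[E]][BBE[E][BE[E]]]][BBBBE[E][BE[E]][BBE[E][BE[E]]][BBBE[E][BE[E]][BBE[E][BE[E]]]]]B

Derivation:
Step 0: EB
Step 1: BE[E]B
Step 2: BBE[E][BE[E]]B
Step 3: BBBE[E][BE[E]][BBE[E][BE[E]]]B
Step 4: BBBBE[E][BE[E]][BBE[E][BE[E]]][BBBE[E][BE[E]][BBE[E][BE[E]]]]B
Step 5: BBBBBE[E][BE[E]][BBE[E][BE[E]]][BBBE[E][BE[E]][BBE[E][BE[E]]]][BBBBE[E][BE[E]][BBE[E][BE[E]]][BBBE[E][BE[E]][BBE[E][BE[E]]]]]B


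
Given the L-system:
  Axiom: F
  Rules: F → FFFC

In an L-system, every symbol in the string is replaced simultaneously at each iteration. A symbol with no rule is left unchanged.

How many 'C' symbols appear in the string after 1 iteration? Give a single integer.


Step 0: F  (0 'C')
Step 1: FFFC  (1 'C')

Answer: 1


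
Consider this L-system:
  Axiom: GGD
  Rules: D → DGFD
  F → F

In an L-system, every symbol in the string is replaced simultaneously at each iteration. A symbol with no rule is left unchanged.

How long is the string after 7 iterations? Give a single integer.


Answer: 384

Derivation:
Step 0: length = 3
Step 1: length = 6
Step 2: length = 12
Step 3: length = 24
Step 4: length = 48
Step 5: length = 96
Step 6: length = 192
Step 7: length = 384


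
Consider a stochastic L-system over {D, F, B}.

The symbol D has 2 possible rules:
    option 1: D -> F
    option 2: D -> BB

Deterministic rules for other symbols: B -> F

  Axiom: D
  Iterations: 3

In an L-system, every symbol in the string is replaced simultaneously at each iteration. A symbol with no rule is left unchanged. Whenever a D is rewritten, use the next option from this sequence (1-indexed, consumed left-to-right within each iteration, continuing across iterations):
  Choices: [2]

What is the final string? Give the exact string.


Answer: FF

Derivation:
Step 0: D
Step 1: BB  (used choices [2])
Step 2: FF  (used choices [])
Step 3: FF  (used choices [])


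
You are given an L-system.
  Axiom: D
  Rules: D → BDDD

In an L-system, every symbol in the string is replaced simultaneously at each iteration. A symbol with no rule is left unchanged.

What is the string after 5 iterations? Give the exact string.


Step 0: D
Step 1: BDDD
Step 2: BBDDDBDDDBDDD
Step 3: BBBDDDBDDDBDDDBBDDDBDDDBDDDBBDDDBDDDBDDD
Step 4: BBBBDDDBDDDBDDDBBDDDBDDDBDDDBBDDDBDDDBDDDBBBDDDBDDDBDDDBBDDDBDDDBDDDBBDDDBDDDBDDDBBBDDDBDDDBDDDBBDDDBDDDBDDDBBDDDBDDDBDDD
Step 5: BBBBBDDDBDDDBDDDBBDDDBDDDBDDDBBDDDBDDDBDDDBBBDDDBDDDBDDDBBDDDBDDDBDDDBBDDDBDDDBDDDBBBDDDBDDDBDDDBBDDDBDDDBDDDBBDDDBDDDBDDDBBBBDDDBDDDBDDDBBDDDBDDDBDDDBBDDDBDDDBDDDBBBDDDBDDDBDDDBBDDDBDDDBDDDBBDDDBDDDBDDDBBBDDDBDDDBDDDBBDDDBDDDBDDDBBDDDBDDDBDDDBBBBDDDBDDDBDDDBBDDDBDDDBDDDBBDDDBDDDBDDDBBBDDDBDDDBDDDBBDDDBDDDBDDDBBDDDBDDDBDDDBBBDDDBDDDBDDDBBDDDBDDDBDDDBBDDDBDDDBDDD

Answer: BBBBBDDDBDDDBDDDBBDDDBDDDBDDDBBDDDBDDDBDDDBBBDDDBDDDBDDDBBDDDBDDDBDDDBBDDDBDDDBDDDBBBDDDBDDDBDDDBBDDDBDDDBDDDBBDDDBDDDBDDDBBBBDDDBDDDBDDDBBDDDBDDDBDDDBBDDDBDDDBDDDBBBDDDBDDDBDDDBBDDDBDDDBDDDBBDDDBDDDBDDDBBBDDDBDDDBDDDBBDDDBDDDBDDDBBDDDBDDDBDDDBBBBDDDBDDDBDDDBBDDDBDDDBDDDBBDDDBDDDBDDDBBBDDDBDDDBDDDBBDDDBDDDBDDDBBDDDBDDDBDDDBBBDDDBDDDBDDDBBDDDBDDDBDDDBBDDDBDDDBDDD


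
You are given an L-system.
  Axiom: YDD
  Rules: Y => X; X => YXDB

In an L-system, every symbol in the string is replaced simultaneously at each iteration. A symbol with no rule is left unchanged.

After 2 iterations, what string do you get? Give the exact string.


Step 0: YDD
Step 1: XDD
Step 2: YXDBDD

Answer: YXDBDD


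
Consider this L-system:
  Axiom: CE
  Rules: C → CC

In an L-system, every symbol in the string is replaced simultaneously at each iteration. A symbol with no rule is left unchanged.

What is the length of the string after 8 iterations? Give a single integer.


Answer: 257

Derivation:
Step 0: length = 2
Step 1: length = 3
Step 2: length = 5
Step 3: length = 9
Step 4: length = 17
Step 5: length = 33
Step 6: length = 65
Step 7: length = 129
Step 8: length = 257


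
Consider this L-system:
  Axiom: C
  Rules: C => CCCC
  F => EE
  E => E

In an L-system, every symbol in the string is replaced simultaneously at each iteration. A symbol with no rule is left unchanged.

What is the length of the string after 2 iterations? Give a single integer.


Step 0: length = 1
Step 1: length = 4
Step 2: length = 16

Answer: 16


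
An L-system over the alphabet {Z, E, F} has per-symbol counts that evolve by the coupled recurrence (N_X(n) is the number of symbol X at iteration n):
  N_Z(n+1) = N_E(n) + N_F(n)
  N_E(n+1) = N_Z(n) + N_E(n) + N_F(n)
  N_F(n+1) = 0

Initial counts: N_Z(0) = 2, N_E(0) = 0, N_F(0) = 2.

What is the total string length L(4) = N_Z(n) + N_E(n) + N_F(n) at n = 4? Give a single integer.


Answer: 26

Derivation:
Step 0: N_Z=2, N_E=0, N_F=2, L=4
Step 1: N_Z=2, N_E=4, N_F=0, L=6
Step 2: N_Z=4, N_E=6, N_F=0, L=10
Step 3: N_Z=6, N_E=10, N_F=0, L=16
Step 4: N_Z=10, N_E=16, N_F=0, L=26


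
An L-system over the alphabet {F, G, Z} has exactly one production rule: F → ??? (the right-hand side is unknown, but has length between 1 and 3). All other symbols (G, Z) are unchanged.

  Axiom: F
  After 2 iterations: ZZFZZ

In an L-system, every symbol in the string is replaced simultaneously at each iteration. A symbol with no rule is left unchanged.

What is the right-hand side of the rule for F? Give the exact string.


Trying F → ZFZ:
  Step 0: F
  Step 1: ZFZ
  Step 2: ZZFZZ
Matches the given result.

Answer: ZFZ


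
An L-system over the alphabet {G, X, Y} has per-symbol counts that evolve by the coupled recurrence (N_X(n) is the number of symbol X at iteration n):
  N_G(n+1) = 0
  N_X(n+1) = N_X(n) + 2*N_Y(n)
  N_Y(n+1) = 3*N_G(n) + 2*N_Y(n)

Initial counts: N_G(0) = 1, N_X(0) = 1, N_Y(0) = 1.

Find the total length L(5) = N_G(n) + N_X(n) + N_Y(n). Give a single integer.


Step 0: N_G=1, N_X=1, N_Y=1, L=3
Step 1: N_G=0, N_X=3, N_Y=5, L=8
Step 2: N_G=0, N_X=13, N_Y=10, L=23
Step 3: N_G=0, N_X=33, N_Y=20, L=53
Step 4: N_G=0, N_X=73, N_Y=40, L=113
Step 5: N_G=0, N_X=153, N_Y=80, L=233

Answer: 233


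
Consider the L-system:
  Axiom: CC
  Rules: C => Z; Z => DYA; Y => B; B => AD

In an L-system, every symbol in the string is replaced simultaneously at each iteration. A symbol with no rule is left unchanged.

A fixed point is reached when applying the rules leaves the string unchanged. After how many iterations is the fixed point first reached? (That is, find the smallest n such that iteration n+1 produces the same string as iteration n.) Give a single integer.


Answer: 4

Derivation:
Step 0: CC
Step 1: ZZ
Step 2: DYADYA
Step 3: DBADBA
Step 4: DADADADA
Step 5: DADADADA  (unchanged — fixed point at step 4)


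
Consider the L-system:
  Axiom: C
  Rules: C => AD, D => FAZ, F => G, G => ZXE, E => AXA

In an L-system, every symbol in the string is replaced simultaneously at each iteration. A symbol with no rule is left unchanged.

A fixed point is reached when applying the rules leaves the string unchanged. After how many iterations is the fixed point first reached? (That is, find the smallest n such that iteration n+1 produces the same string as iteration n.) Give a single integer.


Answer: 5

Derivation:
Step 0: C
Step 1: AD
Step 2: AFAZ
Step 3: AGAZ
Step 4: AZXEAZ
Step 5: AZXAXAAZ
Step 6: AZXAXAAZ  (unchanged — fixed point at step 5)


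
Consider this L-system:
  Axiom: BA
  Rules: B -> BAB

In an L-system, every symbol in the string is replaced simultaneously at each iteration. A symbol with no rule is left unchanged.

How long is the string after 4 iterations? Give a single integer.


Step 0: length = 2
Step 1: length = 4
Step 2: length = 8
Step 3: length = 16
Step 4: length = 32

Answer: 32


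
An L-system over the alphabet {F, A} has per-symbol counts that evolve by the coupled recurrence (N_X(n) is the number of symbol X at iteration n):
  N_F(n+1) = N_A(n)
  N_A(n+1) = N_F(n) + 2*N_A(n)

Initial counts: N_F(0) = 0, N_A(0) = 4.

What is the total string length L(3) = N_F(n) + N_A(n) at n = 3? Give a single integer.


Answer: 68

Derivation:
Step 0: N_F=0, N_A=4, L=4
Step 1: N_F=4, N_A=8, L=12
Step 2: N_F=8, N_A=20, L=28
Step 3: N_F=20, N_A=48, L=68


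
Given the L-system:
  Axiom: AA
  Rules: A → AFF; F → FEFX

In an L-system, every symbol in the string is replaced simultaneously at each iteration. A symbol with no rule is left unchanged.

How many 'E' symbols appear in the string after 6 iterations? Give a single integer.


Answer: 228

Derivation:
Step 0: AA  (0 'E')
Step 1: AFFAFF  (0 'E')
Step 2: AFFFEFXFEFXAFFFEFXFEFX  (4 'E')
Step 3: AFFFEFXFEFXFEFXEFEFXXFEFXEFEFXXAFFFEFXFEFXFEFXEFEFXXFEFXEFEFXX  (16 'E')
Step 4: AFFFEFXFEFXFEFXEFEFXXFEFXEFEFXXFEFXEFEFXXEFEFXEFEFXXXFEFXEFEFXXEFEFXEFEFXXXAFFFEFXFEFXFEFXEFEFXXFEFXEFEFXXFEFXEFEFXXEFEFXEFEFXXXFEFXEFEFXXEFEFXEFEFXXX  (44 'E')
Step 5: AFFFEFXFEFXFEFXEFEFXXFEFXEFEFXXFEFXEFEFXXEFEFXEFEFXXXFEFXEFEFXXEFEFXEFEFXXXFEFXEFEFXXEFEFXEFEFXXXEFEFXEFEFXXEFEFXEFEFXXXXFEFXEFEFXXEFEFXEFEFXXXEFEFXEFEFXXEFEFXEFEFXXXXAFFFEFXFEFXFEFXEFEFXXFEFXEFEFXXFEFXEFEFXXEFEFXEFEFXXXFEFXEFEFXXEFEFXEFEFXXXFEFXEFEFXXEFEFXEFEFXXXEFEFXEFEFXXEFEFXEFEFXXXXFEFXEFEFXXEFEFXEFEFXXXEFEFXEFEFXXEFEFXEFEFXXXX  (104 'E')
Step 6: AFFFEFXFEFXFEFXEFEFXXFEFXEFEFXXFEFXEFEFXXEFEFXEFEFXXXFEFXEFEFXXEFEFXEFEFXXXFEFXEFEFXXEFEFXEFEFXXXEFEFXEFEFXXEFEFXEFEFXXXXFEFXEFEFXXEFEFXEFEFXXXEFEFXEFEFXXEFEFXEFEFXXXXFEFXEFEFXXEFEFXEFEFXXXEFEFXEFEFXXEFEFXEFEFXXXXEFEFXEFEFXXEFEFXEFEFXXXEFEFXEFEFXXEFEFXEFEFXXXXXFEFXEFEFXXEFEFXEFEFXXXEFEFXEFEFXXEFEFXEFEFXXXXEFEFXEFEFXXEFEFXEFEFXXXEFEFXEFEFXXEFEFXEFEFXXXXXAFFFEFXFEFXFEFXEFEFXXFEFXEFEFXXFEFXEFEFXXEFEFXEFEFXXXFEFXEFEFXXEFEFXEFEFXXXFEFXEFEFXXEFEFXEFEFXXXEFEFXEFEFXXEFEFXEFEFXXXXFEFXEFEFXXEFEFXEFEFXXXEFEFXEFEFXXEFEFXEFEFXXXXFEFXEFEFXXEFEFXEFEFXXXEFEFXEFEFXXEFEFXEFEFXXXXEFEFXEFEFXXEFEFXEFEFXXXEFEFXEFEFXXEFEFXEFEFXXXXXFEFXEFEFXXEFEFXEFEFXXXEFEFXEFEFXXEFEFXEFEFXXXXEFEFXEFEFXXEFEFXEFEFXXXEFEFXEFEFXXEFEFXEFEFXXXXX  (228 'E')


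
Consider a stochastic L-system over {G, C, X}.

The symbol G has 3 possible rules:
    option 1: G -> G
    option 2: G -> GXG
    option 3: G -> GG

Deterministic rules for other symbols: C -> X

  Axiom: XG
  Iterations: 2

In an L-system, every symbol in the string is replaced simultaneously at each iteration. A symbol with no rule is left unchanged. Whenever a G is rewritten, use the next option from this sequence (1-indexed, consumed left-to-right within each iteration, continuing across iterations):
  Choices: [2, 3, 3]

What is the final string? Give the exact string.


Step 0: XG
Step 1: XGXG  (used choices [2])
Step 2: XGGXGG  (used choices [3, 3])

Answer: XGGXGG


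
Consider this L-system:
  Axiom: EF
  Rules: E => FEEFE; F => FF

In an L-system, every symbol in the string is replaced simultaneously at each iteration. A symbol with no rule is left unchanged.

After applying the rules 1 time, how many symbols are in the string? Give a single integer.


Answer: 7

Derivation:
Step 0: length = 2
Step 1: length = 7


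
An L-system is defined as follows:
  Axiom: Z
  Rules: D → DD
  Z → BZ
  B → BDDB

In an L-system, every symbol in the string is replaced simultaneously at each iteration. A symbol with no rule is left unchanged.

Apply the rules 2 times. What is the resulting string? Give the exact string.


Step 0: Z
Step 1: BZ
Step 2: BDDBBZ

Answer: BDDBBZ


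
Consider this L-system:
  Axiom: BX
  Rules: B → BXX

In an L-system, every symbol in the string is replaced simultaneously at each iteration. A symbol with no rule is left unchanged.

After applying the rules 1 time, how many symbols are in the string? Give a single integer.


Answer: 4

Derivation:
Step 0: length = 2
Step 1: length = 4


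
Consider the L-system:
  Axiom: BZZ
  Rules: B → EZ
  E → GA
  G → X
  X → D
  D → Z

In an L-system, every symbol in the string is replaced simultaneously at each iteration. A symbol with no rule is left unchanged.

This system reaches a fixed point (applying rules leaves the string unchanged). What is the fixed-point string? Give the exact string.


Answer: ZAZZZ

Derivation:
Step 0: BZZ
Step 1: EZZZ
Step 2: GAZZZ
Step 3: XAZZZ
Step 4: DAZZZ
Step 5: ZAZZZ
Step 6: ZAZZZ  (unchanged — fixed point at step 5)


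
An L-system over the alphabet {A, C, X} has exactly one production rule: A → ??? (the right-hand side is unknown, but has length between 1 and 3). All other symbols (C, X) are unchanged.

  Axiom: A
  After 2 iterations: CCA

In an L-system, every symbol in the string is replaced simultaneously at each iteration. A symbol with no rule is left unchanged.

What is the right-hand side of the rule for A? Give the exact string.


Answer: CA

Derivation:
Trying A → CA:
  Step 0: A
  Step 1: CA
  Step 2: CCA
Matches the given result.


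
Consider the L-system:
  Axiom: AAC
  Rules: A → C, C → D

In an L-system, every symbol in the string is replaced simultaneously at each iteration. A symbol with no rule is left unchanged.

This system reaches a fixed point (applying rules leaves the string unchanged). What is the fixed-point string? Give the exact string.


Answer: DDD

Derivation:
Step 0: AAC
Step 1: CCD
Step 2: DDD
Step 3: DDD  (unchanged — fixed point at step 2)


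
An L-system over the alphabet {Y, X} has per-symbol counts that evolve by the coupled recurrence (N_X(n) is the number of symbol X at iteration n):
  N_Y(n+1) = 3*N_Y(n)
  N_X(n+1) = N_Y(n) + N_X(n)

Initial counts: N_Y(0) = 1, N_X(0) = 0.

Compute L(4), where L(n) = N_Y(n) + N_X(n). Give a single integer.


Answer: 121

Derivation:
Step 0: N_Y=1, N_X=0, L=1
Step 1: N_Y=3, N_X=1, L=4
Step 2: N_Y=9, N_X=4, L=13
Step 3: N_Y=27, N_X=13, L=40
Step 4: N_Y=81, N_X=40, L=121


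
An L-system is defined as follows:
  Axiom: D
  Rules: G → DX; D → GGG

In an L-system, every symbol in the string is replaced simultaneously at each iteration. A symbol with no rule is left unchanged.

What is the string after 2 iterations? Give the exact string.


Answer: DXDXDX

Derivation:
Step 0: D
Step 1: GGG
Step 2: DXDXDX


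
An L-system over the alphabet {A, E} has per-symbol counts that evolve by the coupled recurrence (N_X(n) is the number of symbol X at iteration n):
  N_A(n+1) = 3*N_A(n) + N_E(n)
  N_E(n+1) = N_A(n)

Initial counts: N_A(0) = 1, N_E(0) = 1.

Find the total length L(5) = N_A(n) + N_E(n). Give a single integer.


Step 0: N_A=1, N_E=1, L=2
Step 1: N_A=4, N_E=1, L=5
Step 2: N_A=13, N_E=4, L=17
Step 3: N_A=43, N_E=13, L=56
Step 4: N_A=142, N_E=43, L=185
Step 5: N_A=469, N_E=142, L=611

Answer: 611


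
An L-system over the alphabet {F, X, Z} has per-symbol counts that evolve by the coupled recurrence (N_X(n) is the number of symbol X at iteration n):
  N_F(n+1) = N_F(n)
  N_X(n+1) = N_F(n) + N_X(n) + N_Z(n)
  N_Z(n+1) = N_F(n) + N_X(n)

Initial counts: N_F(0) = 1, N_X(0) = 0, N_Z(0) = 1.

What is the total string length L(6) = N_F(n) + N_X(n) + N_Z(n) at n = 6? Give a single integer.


Step 0: N_F=1, N_X=0, N_Z=1, L=2
Step 1: N_F=1, N_X=2, N_Z=1, L=4
Step 2: N_F=1, N_X=4, N_Z=3, L=8
Step 3: N_F=1, N_X=8, N_Z=5, L=14
Step 4: N_F=1, N_X=14, N_Z=9, L=24
Step 5: N_F=1, N_X=24, N_Z=15, L=40
Step 6: N_F=1, N_X=40, N_Z=25, L=66

Answer: 66


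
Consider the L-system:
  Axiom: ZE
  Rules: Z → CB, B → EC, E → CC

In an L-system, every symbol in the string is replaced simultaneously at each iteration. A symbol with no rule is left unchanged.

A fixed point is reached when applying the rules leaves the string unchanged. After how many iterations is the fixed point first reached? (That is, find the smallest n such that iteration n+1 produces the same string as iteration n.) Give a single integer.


Step 0: ZE
Step 1: CBCC
Step 2: CECCC
Step 3: CCCCCC
Step 4: CCCCCC  (unchanged — fixed point at step 3)

Answer: 3


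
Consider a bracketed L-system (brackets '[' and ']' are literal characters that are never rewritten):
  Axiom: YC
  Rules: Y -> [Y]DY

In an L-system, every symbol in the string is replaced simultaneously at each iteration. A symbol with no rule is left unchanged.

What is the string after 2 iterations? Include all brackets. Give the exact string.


Answer: [[Y]DY]D[Y]DYC

Derivation:
Step 0: YC
Step 1: [Y]DYC
Step 2: [[Y]DY]D[Y]DYC


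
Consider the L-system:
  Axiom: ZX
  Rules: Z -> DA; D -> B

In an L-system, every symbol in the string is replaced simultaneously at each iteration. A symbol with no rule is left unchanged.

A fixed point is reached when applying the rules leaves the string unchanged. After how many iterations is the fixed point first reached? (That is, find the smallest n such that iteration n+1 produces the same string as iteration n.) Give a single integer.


Step 0: ZX
Step 1: DAX
Step 2: BAX
Step 3: BAX  (unchanged — fixed point at step 2)

Answer: 2


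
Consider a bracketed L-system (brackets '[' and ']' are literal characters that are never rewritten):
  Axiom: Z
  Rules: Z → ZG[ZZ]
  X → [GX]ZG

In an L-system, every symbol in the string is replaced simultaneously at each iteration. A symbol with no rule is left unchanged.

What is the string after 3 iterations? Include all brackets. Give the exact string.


Step 0: Z
Step 1: ZG[ZZ]
Step 2: ZG[ZZ]G[ZG[ZZ]ZG[ZZ]]
Step 3: ZG[ZZ]G[ZG[ZZ]ZG[ZZ]]G[ZG[ZZ]G[ZG[ZZ]ZG[ZZ]]ZG[ZZ]G[ZG[ZZ]ZG[ZZ]]]

Answer: ZG[ZZ]G[ZG[ZZ]ZG[ZZ]]G[ZG[ZZ]G[ZG[ZZ]ZG[ZZ]]ZG[ZZ]G[ZG[ZZ]ZG[ZZ]]]


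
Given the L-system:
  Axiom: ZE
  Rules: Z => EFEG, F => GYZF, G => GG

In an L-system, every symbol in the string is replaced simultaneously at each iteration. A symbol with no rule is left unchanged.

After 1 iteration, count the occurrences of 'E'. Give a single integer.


Answer: 3

Derivation:
Step 0: ZE  (1 'E')
Step 1: EFEGE  (3 'E')


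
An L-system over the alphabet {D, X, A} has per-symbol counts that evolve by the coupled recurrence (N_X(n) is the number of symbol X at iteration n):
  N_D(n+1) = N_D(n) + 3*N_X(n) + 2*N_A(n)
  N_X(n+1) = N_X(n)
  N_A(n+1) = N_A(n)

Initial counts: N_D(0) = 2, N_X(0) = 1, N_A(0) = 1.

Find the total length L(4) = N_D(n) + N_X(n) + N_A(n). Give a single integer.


Answer: 24

Derivation:
Step 0: N_D=2, N_X=1, N_A=1, L=4
Step 1: N_D=7, N_X=1, N_A=1, L=9
Step 2: N_D=12, N_X=1, N_A=1, L=14
Step 3: N_D=17, N_X=1, N_A=1, L=19
Step 4: N_D=22, N_X=1, N_A=1, L=24


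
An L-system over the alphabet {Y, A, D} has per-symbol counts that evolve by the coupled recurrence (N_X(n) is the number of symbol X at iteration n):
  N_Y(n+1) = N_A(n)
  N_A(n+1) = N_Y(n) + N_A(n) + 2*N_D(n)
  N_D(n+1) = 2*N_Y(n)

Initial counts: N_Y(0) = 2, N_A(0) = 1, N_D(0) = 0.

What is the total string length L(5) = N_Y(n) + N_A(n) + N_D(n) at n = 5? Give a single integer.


Step 0: N_Y=2, N_A=1, N_D=0, L=3
Step 1: N_Y=1, N_A=3, N_D=4, L=8
Step 2: N_Y=3, N_A=12, N_D=2, L=17
Step 3: N_Y=12, N_A=19, N_D=6, L=37
Step 4: N_Y=19, N_A=43, N_D=24, L=86
Step 5: N_Y=43, N_A=110, N_D=38, L=191

Answer: 191


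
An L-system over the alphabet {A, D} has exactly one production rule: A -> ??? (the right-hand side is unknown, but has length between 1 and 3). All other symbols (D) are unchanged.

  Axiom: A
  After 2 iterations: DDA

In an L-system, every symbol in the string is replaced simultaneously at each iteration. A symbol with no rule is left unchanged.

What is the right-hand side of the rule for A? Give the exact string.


Answer: DA

Derivation:
Trying A -> DA:
  Step 0: A
  Step 1: DA
  Step 2: DDA
Matches the given result.


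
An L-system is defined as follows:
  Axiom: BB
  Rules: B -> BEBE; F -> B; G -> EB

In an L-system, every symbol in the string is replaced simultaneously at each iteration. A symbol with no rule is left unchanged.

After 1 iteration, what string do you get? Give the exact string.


Answer: BEBEBEBE

Derivation:
Step 0: BB
Step 1: BEBEBEBE


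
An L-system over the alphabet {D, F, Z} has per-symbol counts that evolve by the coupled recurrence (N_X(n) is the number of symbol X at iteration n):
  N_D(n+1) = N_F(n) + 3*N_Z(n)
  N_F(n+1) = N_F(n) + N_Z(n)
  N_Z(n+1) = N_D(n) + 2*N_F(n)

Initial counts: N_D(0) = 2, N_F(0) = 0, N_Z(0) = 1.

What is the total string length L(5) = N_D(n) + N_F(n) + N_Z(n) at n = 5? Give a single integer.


Answer: 267

Derivation:
Step 0: N_D=2, N_F=0, N_Z=1, L=3
Step 1: N_D=3, N_F=1, N_Z=2, L=6
Step 2: N_D=7, N_F=3, N_Z=5, L=15
Step 3: N_D=18, N_F=8, N_Z=13, L=39
Step 4: N_D=47, N_F=21, N_Z=34, L=102
Step 5: N_D=123, N_F=55, N_Z=89, L=267


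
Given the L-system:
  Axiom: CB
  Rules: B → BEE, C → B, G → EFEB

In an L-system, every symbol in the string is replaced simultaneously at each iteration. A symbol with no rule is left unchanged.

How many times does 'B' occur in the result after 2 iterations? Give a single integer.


Answer: 2

Derivation:
Step 0: CB  (1 'B')
Step 1: BBEE  (2 'B')
Step 2: BEEBEEEE  (2 'B')


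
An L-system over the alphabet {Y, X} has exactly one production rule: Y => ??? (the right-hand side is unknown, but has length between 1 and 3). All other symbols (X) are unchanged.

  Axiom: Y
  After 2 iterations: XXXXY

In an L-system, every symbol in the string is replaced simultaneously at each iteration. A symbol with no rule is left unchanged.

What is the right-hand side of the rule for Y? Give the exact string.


Answer: XXY

Derivation:
Trying Y => XXY:
  Step 0: Y
  Step 1: XXY
  Step 2: XXXXY
Matches the given result.


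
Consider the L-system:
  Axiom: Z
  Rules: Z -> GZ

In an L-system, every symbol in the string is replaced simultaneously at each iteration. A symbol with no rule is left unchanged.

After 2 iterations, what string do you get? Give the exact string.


Step 0: Z
Step 1: GZ
Step 2: GGZ

Answer: GGZ


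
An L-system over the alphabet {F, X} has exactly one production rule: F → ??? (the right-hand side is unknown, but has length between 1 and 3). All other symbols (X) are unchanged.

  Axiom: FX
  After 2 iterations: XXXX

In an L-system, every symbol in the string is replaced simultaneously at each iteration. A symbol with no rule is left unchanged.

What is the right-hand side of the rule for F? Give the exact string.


Answer: XXX

Derivation:
Trying F → XXX:
  Step 0: FX
  Step 1: XXXX
  Step 2: XXXX
Matches the given result.


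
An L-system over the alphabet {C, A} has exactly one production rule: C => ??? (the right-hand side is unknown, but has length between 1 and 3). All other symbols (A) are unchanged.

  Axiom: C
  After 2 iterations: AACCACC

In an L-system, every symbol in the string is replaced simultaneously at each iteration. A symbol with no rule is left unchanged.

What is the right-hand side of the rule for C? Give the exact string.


Answer: ACC

Derivation:
Trying C => ACC:
  Step 0: C
  Step 1: ACC
  Step 2: AACCACC
Matches the given result.


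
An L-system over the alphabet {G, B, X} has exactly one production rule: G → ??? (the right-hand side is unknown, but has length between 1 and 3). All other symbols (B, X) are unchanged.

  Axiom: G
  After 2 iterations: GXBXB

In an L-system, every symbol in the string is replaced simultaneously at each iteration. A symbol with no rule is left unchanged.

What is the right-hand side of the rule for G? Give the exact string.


Answer: GXB

Derivation:
Trying G → GXB:
  Step 0: G
  Step 1: GXB
  Step 2: GXBXB
Matches the given result.


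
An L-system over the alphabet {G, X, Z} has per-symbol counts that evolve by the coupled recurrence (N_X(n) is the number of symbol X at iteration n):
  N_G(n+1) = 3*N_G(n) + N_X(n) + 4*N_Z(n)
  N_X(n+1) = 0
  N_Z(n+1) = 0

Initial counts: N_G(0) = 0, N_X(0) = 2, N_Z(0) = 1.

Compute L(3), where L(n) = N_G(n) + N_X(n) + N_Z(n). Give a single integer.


Answer: 54

Derivation:
Step 0: N_G=0, N_X=2, N_Z=1, L=3
Step 1: N_G=6, N_X=0, N_Z=0, L=6
Step 2: N_G=18, N_X=0, N_Z=0, L=18
Step 3: N_G=54, N_X=0, N_Z=0, L=54


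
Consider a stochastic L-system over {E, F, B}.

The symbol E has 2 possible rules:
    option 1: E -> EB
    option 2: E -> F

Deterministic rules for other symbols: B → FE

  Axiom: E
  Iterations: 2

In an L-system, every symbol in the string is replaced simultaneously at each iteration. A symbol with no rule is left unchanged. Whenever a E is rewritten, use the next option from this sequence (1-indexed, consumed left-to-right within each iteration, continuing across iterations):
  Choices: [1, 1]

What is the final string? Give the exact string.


Answer: EBFE

Derivation:
Step 0: E
Step 1: EB  (used choices [1])
Step 2: EBFE  (used choices [1])
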